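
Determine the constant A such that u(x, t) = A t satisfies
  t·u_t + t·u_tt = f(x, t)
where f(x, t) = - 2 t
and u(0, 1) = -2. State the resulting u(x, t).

Answer: u(x, t) = - 2 t

Derivation:
Substitute the ansatz u = A t into the left-hand side.
Derivatives of the ansatz:
  u_t = A
  u_tt = 0
Term by term:
  t·u_t = A t
  t·u_tt = 0
So the left-hand side equals
  A t
This must equal f(x, t) = - 2 t identically.
Matching coefficients of the independent functions:
  [t]:  A = -2
Solving: A = -2.
Check against the point condition:
  u(0, 1) = -2  ⟹  A = -2  ✓
Hence u(x, t) = - 2 t.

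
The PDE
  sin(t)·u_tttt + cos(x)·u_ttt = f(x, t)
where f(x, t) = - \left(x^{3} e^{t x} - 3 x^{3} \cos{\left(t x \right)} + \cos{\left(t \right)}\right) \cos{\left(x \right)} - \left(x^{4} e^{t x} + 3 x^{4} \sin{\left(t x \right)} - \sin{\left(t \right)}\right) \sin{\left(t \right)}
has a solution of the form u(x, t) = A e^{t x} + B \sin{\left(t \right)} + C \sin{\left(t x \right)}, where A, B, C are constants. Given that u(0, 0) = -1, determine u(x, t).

Substitute the ansatz u = A e^{t x} + B \sin{\left(t \right)} + C \sin{\left(t x \right)} into the left-hand side.
Derivatives of the ansatz:
  u_tttt = A x^{4} e^{t x} + B \sin{\left(t \right)} + C x^{4} \sin{\left(t x \right)}
  u_ttt = A x^{3} e^{t x} - B \cos{\left(t \right)} - C x^{3} \cos{\left(t x \right)}
Term by term:
  sin(t)·u_tttt = A x^{4} e^{t x} \sin{\left(t \right)} + B \sin^{2}{\left(t \right)} + C x^{4} \sin{\left(t \right)} \sin{\left(t x \right)}
  cos(x)·u_ttt = A x^{3} e^{t x} \cos{\left(x \right)} - B \cos{\left(t \right)} \cos{\left(x \right)} - C x^{3} \cos{\left(x \right)} \cos{\left(t x \right)}
So the left-hand side equals
  A x^{4} e^{t x} \sin{\left(t \right)} + A x^{3} e^{t x} \cos{\left(x \right)} + B \sin^{2}{\left(t \right)} - B \cos{\left(t \right)} \cos{\left(x \right)} + C x^{4} \sin{\left(t \right)} \sin{\left(t x \right)} - C x^{3} \cos{\left(x \right)} \cos{\left(t x \right)}
This must equal f(x, t) identically; expanded, f = - x^{4} e^{t x} \sin{\left(t \right)} - 3 x^{4} \sin{\left(t \right)} \sin{\left(t x \right)} - x^{3} e^{t x} \cos{\left(x \right)} + 3 x^{3} \cos{\left(x \right)} \cos{\left(t x \right)} + \sin^{2}{\left(t \right)} - \cos{\left(t \right)} \cos{\left(x \right)}.
Matching coefficients of the independent functions:
  [\cos{\left(t \right)} \cos{\left(x \right)}]:  - B = -1
  [x^{3} e^{t x} \cos{\left(x \right)}, x^{4} e^{t x} \sin{\left(t \right)}]:  A = -1
  [x^{3} \cos{\left(x \right)} \cos{\left(t x \right)}]:  - C = 3
  [x^{4} \sin{\left(t \right)} \sin{\left(t x \right)}]:  C = -3
  [\sin^{2}{\left(t \right)}]:  B = 1
Solving: A = -1, B = 1, C = -3.
Check against the point condition:
  u(0, 0) = -1  ⟹  A = -1  ✓
Hence u(x, t) = - e^{t x} + \sin{\left(t \right)} - 3 \sin{\left(t x \right)}.

Answer: u(x, t) = - e^{t x} + \sin{\left(t \right)} - 3 \sin{\left(t x \right)}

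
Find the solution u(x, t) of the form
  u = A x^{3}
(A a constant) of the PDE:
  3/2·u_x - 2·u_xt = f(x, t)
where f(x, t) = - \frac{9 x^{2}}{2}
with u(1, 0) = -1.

Substitute the ansatz u = A x^{3} into the left-hand side.
Derivatives of the ansatz:
  u_x = 3 A x^{2}
  u_xt = 0
Term by term:
  3/2·u_x = \frac{9 A x^{2}}{2}
  -2·u_xt = 0
So the left-hand side equals
  \frac{9 A x^{2}}{2}
This must equal f(x, t) = - \frac{9 x^{2}}{2} identically.
Matching coefficients of the independent functions:
  [x^{2}]:  \frac{9 A}{2} = - \frac{9}{2}
Solving: A = -1.
Check against the point condition:
  u(1, 0) = -1  ⟹  A = -1  ✓
Hence u(x, t) = - x^{3}.

Answer: u(x, t) = - x^{3}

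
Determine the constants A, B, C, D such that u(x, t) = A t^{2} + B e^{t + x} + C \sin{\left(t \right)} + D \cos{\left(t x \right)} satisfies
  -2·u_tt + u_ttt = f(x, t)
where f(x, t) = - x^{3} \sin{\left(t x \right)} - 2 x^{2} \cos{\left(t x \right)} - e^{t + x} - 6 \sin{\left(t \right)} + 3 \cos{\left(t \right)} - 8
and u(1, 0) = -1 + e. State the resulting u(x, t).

Answer: u(x, t) = 2 t^{2} + e^{t + x} - 3 \sin{\left(t \right)} - \cos{\left(t x \right)}

Derivation:
Substitute the ansatz u = A t^{2} + B e^{t + x} + C \sin{\left(t \right)} + D \cos{\left(t x \right)} into the left-hand side.
Derivatives of the ansatz:
  u_tt = 2 A + B e^{t} e^{x} - C \sin{\left(t \right)} - D x^{2} \cos{\left(t x \right)}
  u_ttt = B e^{t} e^{x} - C \cos{\left(t \right)} + D x^{3} \sin{\left(t x \right)}
Term by term:
  -2·u_tt = - 4 A - 2 B e^{t} e^{x} + 2 C \sin{\left(t \right)} + 2 D x^{2} \cos{\left(t x \right)}
  u_ttt = B e^{t} e^{x} - C \cos{\left(t \right)} + D x^{3} \sin{\left(t x \right)}
So the left-hand side equals
  - 4 A - B e^{t} e^{x} + 2 C \sin{\left(t \right)} - C \cos{\left(t \right)} + D x^{3} \sin{\left(t x \right)} + 2 D x^{2} \cos{\left(t x \right)}
This must equal f(x, t) identically; expanded, f = - x^{3} \sin{\left(t x \right)} - 2 x^{2} \cos{\left(t x \right)} - e^{t} e^{x} - 6 \sin{\left(t \right)} + 3 \cos{\left(t \right)} - 8.
Matching coefficients of the independent functions:
  [constant term]:  - 4 A = -8
  [x^{2} \cos{\left(t x \right)}]:  2 D = -2
  [x^{3} \sin{\left(t x \right)}]:  D = -1
  [e^{t} e^{x}]:  - B = -1
  [\sin{\left(t \right)}]:  2 C = -6
  [\cos{\left(t \right)}]:  - C = 3
Solving: A = 2, B = 1, C = -3, D = -1.
Check against the point condition:
  u(1, 0) = -1 + e  ⟹  e B + D = -1 + e  ✓
Hence u(x, t) = 2 t^{2} + e^{t + x} - 3 \sin{\left(t \right)} - \cos{\left(t x \right)}.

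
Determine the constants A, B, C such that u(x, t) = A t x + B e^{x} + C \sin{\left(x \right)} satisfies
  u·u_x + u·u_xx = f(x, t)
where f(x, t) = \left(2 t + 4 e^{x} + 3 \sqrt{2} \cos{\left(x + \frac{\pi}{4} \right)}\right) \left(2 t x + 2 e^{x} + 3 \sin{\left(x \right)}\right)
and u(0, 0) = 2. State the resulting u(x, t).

Answer: u(x, t) = 2 t x + 2 e^{x} + 3 \sin{\left(x \right)}

Derivation:
Substitute the ansatz u = A t x + B e^{x} + C \sin{\left(x \right)} into the left-hand side.
Derivatives of the ansatz:
  u_x = A t + B e^{x} + C \cos{\left(x \right)}
  u_xx = B e^{x} - C \sin{\left(x \right)}
Term by term:
  u·u_x = A^{2} t^{2} x + A B t x e^{x} + A B t e^{x} + A C t x \cos{\left(x \right)} + A C t \sin{\left(x \right)} + B^{2} e^{2 x} + B C e^{x} \sin{\left(x \right)} + B C e^{x} \cos{\left(x \right)} + C^{2} \sin{\left(x \right)} \cos{\left(x \right)}
  u·u_xx = A B t x e^{x} - A C t x \sin{\left(x \right)} + B^{2} e^{2 x} - C^{2} \sin^{2}{\left(x \right)}
So the left-hand side equals
  A^{2} t^{2} x + 2 A B t x e^{x} + A B t e^{x} - A C t x \sin{\left(x \right)} + A C t x \cos{\left(x \right)} + A C t \sin{\left(x \right)} + 2 B^{2} e^{2 x} + B C e^{x} \sin{\left(x \right)} + B C e^{x} \cos{\left(x \right)} - C^{2} \sin^{2}{\left(x \right)} + C^{2} \sin{\left(x \right)} \cos{\left(x \right)}
This must equal f(x, t) identically; expanded, f = 4 t^{2} x + 8 t x e^{x} - 6 t x \sin{\left(x \right)} + 6 t x \cos{\left(x \right)} + 4 t e^{x} + 6 t \sin{\left(x \right)} + 8 e^{2 x} + 6 e^{x} \sin{\left(x \right)} + 6 e^{x} \cos{\left(x \right)} - 9 \sin^{2}{\left(x \right)} + 9 \sin{\left(x \right)} \cos{\left(x \right)}.
Matching coefficients of the independent functions:
  [t e^{x}]:  A B = 4
  [t \sin{\left(x \right)}, t x \cos{\left(x \right)}]:  A C = 6
  [t^{2} x]:  A^{2} = 4
  [e^{x} \sin{\left(x \right)}, e^{x} \cos{\left(x \right)}]:  B C = 6
  [\sin{\left(x \right)} \cos{\left(x \right)}]:  C^{2} = 9
  [t x e^{x}]:  2 A B = 8
  [t x \sin{\left(x \right)}]:  - A C = -6
  [e^{2 x}]:  2 B^{2} = 8
  [\sin^{2}{\left(x \right)}]:  - C^{2} = -9
These equations allow (A, B, C) = (-2, -2, -3) or (2, 2, 3).
Impose the point condition(s):
  u(0, 0) = 2  ⟹  B = 2
Only A = 2, B = 2, C = 3 satisfies everything.
Hence u(x, t) = 2 t x + 2 e^{x} + 3 \sin{\left(x \right)}.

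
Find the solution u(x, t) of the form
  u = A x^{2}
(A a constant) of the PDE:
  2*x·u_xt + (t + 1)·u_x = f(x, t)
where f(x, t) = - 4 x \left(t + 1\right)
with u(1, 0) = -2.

Substitute the ansatz u = A x^{2} into the left-hand side.
Derivatives of the ansatz:
  u_xt = 0
  u_x = 2 A x
Term by term:
  2*x·u_xt = 0
  (t + 1)·u_x = 2 A t x + 2 A x
So the left-hand side equals
  2 A t x + 2 A x
This must equal f(x, t) = - 4 x \left(t + 1\right) identically.
Matching coefficients of the independent functions:
  [x, t x]:  2 A = -4
Solving: A = -2.
Check against the point condition:
  u(1, 0) = -2  ⟹  A = -2  ✓
Hence u(x, t) = - 2 x^{2}.

Answer: u(x, t) = - 2 x^{2}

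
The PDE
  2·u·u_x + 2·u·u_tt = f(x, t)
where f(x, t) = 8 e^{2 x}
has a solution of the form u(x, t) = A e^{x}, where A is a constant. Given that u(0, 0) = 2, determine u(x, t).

Substitute the ansatz u = A e^{x} into the left-hand side.
Derivatives of the ansatz:
  u_x = A e^{x}
  u_tt = 0
Term by term:
  2·u·u_x = 2 A^{2} e^{2 x}
  2·u·u_tt = 0
So the left-hand side equals
  2 A^{2} e^{2 x}
This must equal f(x, t) = 8 e^{2 x} identically.
Matching coefficients of the independent functions:
  [e^{2 x}]:  2 A^{2} = 8
These equations allow (A) = (-2) or (2).
Impose the point condition(s):
  u(0, 0) = 2  ⟹  A = 2
Only A = 2 satisfies everything.
Hence u(x, t) = 2 e^{x}.

Answer: u(x, t) = 2 e^{x}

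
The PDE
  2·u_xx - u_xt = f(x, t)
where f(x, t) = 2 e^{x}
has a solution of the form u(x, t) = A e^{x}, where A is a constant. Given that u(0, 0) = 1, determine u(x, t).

Substitute the ansatz u = A e^{x} into the left-hand side.
Derivatives of the ansatz:
  u_xx = A e^{x}
  u_xt = 0
Term by term:
  2·u_xx = 2 A e^{x}
  -u_xt = 0
So the left-hand side equals
  2 A e^{x}
This must equal f(x, t) = 2 e^{x} identically.
Matching coefficients of the independent functions:
  [e^{x}]:  2 A = 2
Solving: A = 1.
Check against the point condition:
  u(0, 0) = 1  ⟹  A = 1  ✓
Hence u(x, t) = e^{x}.

Answer: u(x, t) = e^{x}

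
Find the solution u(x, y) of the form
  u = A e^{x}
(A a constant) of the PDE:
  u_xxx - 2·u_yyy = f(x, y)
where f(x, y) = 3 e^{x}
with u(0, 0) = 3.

Substitute the ansatz u = A e^{x} into the left-hand side.
Derivatives of the ansatz:
  u_xxx = A e^{x}
  u_yyy = 0
Term by term:
  u_xxx = A e^{x}
  -2·u_yyy = 0
So the left-hand side equals
  A e^{x}
This must equal f(x, y) = 3 e^{x} identically.
Matching coefficients of the independent functions:
  [e^{x}]:  A = 3
Solving: A = 3.
Check against the point condition:
  u(0, 0) = 3  ⟹  A = 3  ✓
Hence u(x, y) = 3 e^{x}.

Answer: u(x, y) = 3 e^{x}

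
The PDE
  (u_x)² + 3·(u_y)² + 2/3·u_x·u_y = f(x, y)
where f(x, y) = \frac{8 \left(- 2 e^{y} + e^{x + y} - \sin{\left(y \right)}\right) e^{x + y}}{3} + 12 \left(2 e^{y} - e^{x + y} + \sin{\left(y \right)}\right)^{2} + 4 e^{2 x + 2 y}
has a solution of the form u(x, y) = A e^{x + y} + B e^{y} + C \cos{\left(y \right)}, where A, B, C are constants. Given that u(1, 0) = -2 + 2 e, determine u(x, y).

Answer: u(x, y) = - 4 e^{y} + 2 e^{x + y} + 2 \cos{\left(y \right)}

Derivation:
Substitute the ansatz u = A e^{x + y} + B e^{y} + C \cos{\left(y \right)} into the left-hand side.
Derivatives of the ansatz:
  u_x = A e^{x} e^{y}
  u_y = A e^{x} e^{y} + B e^{y} - C \sin{\left(y \right)}
Term by term:
  (u_x)² = A^{2} e^{2 x} e^{2 y}
  3·(u_y)² = 3 A^{2} e^{2 x} e^{2 y} + 6 A B e^{x} e^{2 y} - 6 A C e^{x} e^{y} \sin{\left(y \right)} + 3 B^{2} e^{2 y} - 6 B C e^{y} \sin{\left(y \right)} + 3 C^{2} \sin^{2}{\left(y \right)}
  2/3·u_x·u_y = \frac{2 A^{2} e^{2 x} e^{2 y}}{3} + \frac{2 A B e^{x} e^{2 y}}{3} - \frac{2 A C e^{x} e^{y} \sin{\left(y \right)}}{3}
So the left-hand side equals
  \frac{14 A^{2} e^{2 x} e^{2 y}}{3} + \frac{20 A B e^{x} e^{2 y}}{3} - \frac{20 A C e^{x} e^{y} \sin{\left(y \right)}}{3} + 3 B^{2} e^{2 y} - 6 B C e^{y} \sin{\left(y \right)} + 3 C^{2} \sin^{2}{\left(y \right)}
This must equal f(x, y) identically; expanded, f = \frac{56 e^{2 x} e^{2 y}}{3} - \frac{160 e^{x} e^{2 y}}{3} - \frac{80 e^{x} e^{y} \sin{\left(y \right)}}{3} + 48 e^{2 y} + 48 e^{y} \sin{\left(y \right)} + 12 \sin^{2}{\left(y \right)}.
Matching coefficients of the independent functions:
  [e^{x} e^{2 y}]:  \frac{20 A B}{3} = - \frac{160}{3}
  [e^{2 x} e^{2 y}]:  \frac{14 A^{2}}{3} = \frac{56}{3}
  [e^{y} \sin{\left(y \right)}]:  - 6 B C = 48
  [e^{x} e^{y} \sin{\left(y \right)}]:  - \frac{20 A C}{3} = - \frac{80}{3}
  [e^{2 y}]:  3 B^{2} = 48
  [\sin^{2}{\left(y \right)}]:  3 C^{2} = 12
These equations allow (A, B, C) = (-2, 4, -2) or (2, -4, 2).
Impose the point condition(s):
  u(1, 0) = -2 + 2 e  ⟹  e A + B + C = -2 + 2 e
Only A = 2, B = -4, C = 2 satisfies everything.
Hence u(x, y) = - 4 e^{y} + 2 e^{x + y} + 2 \cos{\left(y \right)}.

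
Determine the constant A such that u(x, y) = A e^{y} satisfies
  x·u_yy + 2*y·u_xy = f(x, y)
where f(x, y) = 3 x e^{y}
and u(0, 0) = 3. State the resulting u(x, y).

Substitute the ansatz u = A e^{y} into the left-hand side.
Derivatives of the ansatz:
  u_yy = A e^{y}
  u_xy = 0
Term by term:
  x·u_yy = A x e^{y}
  2*y·u_xy = 0
So the left-hand side equals
  A x e^{y}
This must equal f(x, y) = 3 x e^{y} identically.
Matching coefficients of the independent functions:
  [x e^{y}]:  A = 3
Solving: A = 3.
Check against the point condition:
  u(0, 0) = 3  ⟹  A = 3  ✓
Hence u(x, y) = 3 e^{y}.

Answer: u(x, y) = 3 e^{y}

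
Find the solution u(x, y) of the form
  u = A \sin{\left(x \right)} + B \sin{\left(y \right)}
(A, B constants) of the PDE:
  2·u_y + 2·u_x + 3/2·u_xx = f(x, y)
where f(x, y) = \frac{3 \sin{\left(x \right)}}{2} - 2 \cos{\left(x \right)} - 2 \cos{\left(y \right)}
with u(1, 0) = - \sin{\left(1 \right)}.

Answer: u(x, y) = - \sin{\left(x \right)} - \sin{\left(y \right)}

Derivation:
Substitute the ansatz u = A \sin{\left(x \right)} + B \sin{\left(y \right)} into the left-hand side.
Derivatives of the ansatz:
  u_y = B \cos{\left(y \right)}
  u_x = A \cos{\left(x \right)}
  u_xx = - A \sin{\left(x \right)}
Term by term:
  2·u_y = 2 B \cos{\left(y \right)}
  2·u_x = 2 A \cos{\left(x \right)}
  3/2·u_xx = - \frac{3 A \sin{\left(x \right)}}{2}
So the left-hand side equals
  - \frac{3 A \sin{\left(x \right)}}{2} + 2 A \cos{\left(x \right)} + 2 B \cos{\left(y \right)}
This must equal f(x, y) = \frac{3 \sin{\left(x \right)}}{2} - 2 \cos{\left(x \right)} - 2 \cos{\left(y \right)} identically.
Matching coefficients of the independent functions:
  [\sin{\left(x \right)}]:  - \frac{3 A}{2} = \frac{3}{2}
  [\cos{\left(x \right)}]:  2 A = -2
  [\cos{\left(y \right)}]:  2 B = -2
Solving: A = -1, B = -1.
Check against the point condition:
  u(1, 0) = - \sin{\left(1 \right)}  ⟹  A \sin{\left(1 \right)} = - \sin{\left(1 \right)}  ✓
Hence u(x, y) = - \sin{\left(x \right)} - \sin{\left(y \right)}.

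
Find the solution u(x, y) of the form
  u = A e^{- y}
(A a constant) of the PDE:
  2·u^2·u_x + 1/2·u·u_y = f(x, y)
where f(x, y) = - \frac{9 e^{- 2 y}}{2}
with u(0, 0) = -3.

Substitute the ansatz u = A e^{- y} into the left-hand side.
Derivatives of the ansatz:
  u_x = 0
  u_y = - A e^{- y}
Term by term:
  2·u^2·u_x = 0
  1/2·u·u_y = - \frac{A^{2} e^{- 2 y}}{2}
So the left-hand side equals
  - \frac{A^{2} e^{- 2 y}}{2}
This must equal f(x, y) = - \frac{9 e^{- 2 y}}{2} identically.
Matching coefficients of the independent functions:
  [e^{- 2 y}]:  - \frac{A^{2}}{2} = - \frac{9}{2}
These equations allow (A) = (-3) or (3).
Impose the point condition(s):
  u(0, 0) = -3  ⟹  A = -3
Only A = -3 satisfies everything.
Hence u(x, y) = - 3 e^{- y}.

Answer: u(x, y) = - 3 e^{- y}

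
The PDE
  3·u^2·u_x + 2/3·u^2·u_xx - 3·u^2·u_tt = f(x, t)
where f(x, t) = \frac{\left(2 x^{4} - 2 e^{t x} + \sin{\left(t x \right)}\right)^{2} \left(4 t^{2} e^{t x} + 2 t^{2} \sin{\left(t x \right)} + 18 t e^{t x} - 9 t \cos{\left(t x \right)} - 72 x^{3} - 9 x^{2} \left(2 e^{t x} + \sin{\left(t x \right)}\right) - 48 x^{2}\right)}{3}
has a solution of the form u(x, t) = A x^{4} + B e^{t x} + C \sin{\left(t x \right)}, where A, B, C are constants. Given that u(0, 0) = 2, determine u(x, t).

Substitute the ansatz u = A x^{4} + B e^{t x} + C \sin{\left(t x \right)} into the left-hand side.
Derivatives of the ansatz:
  u_x = 4 A x^{3} + B t e^{t x} + C t \cos{\left(t x \right)}
  u_xx = 12 A x^{2} + B t^{2} e^{t x} - C t^{2} \sin{\left(t x \right)}
  u_tt = B x^{2} e^{t x} - C x^{2} \sin{\left(t x \right)}
Term by term:
  3·u^2·u_x = 12 A^{3} x^{11} + 3 A^{2} B t x^{8} e^{t x} + 24 A^{2} B x^{7} e^{t x} + 3 A^{2} C t x^{8} \cos{\left(t x \right)} + 24 A^{2} C x^{7} \sin{\left(t x \right)} + 6 A B^{2} t x^{4} e^{2 t x} + 12 A B^{2} x^{3} e^{2 t x} + 6 A B C t x^{4} e^{t x} \sin{\left(t x \right)} + 6 A B C t x^{4} e^{t x} \cos{\left(t x \right)} + 24 A B C x^{3} e^{t x} \sin{\left(t x \right)} + 6 A C^{2} t x^{4} \sin{\left(t x \right)} \cos{\left(t x \right)} + 12 A C^{2} x^{3} \sin^{2}{\left(t x \right)} + 3 B^{3} t e^{3 t x} + 6 B^{2} C t e^{2 t x} \sin{\left(t x \right)} + 3 B^{2} C t e^{2 t x} \cos{\left(t x \right)} + 3 B C^{2} t e^{t x} \sin^{2}{\left(t x \right)} + 6 B C^{2} t e^{t x} \sin{\left(t x \right)} \cos{\left(t x \right)} + 3 C^{3} t \sin^{2}{\left(t x \right)} \cos{\left(t x \right)}
  2/3·u^2·u_xx = 8 A^{3} x^{10} + \frac{2 A^{2} B t^{2} x^{8} e^{t x}}{3} + 16 A^{2} B x^{6} e^{t x} - \frac{2 A^{2} C t^{2} x^{8} \sin{\left(t x \right)}}{3} + 16 A^{2} C x^{6} \sin{\left(t x \right)} + \frac{4 A B^{2} t^{2} x^{4} e^{2 t x}}{3} + 8 A B^{2} x^{2} e^{2 t x} + 16 A B C x^{2} e^{t x} \sin{\left(t x \right)} - \frac{4 A C^{2} t^{2} x^{4} \sin^{2}{\left(t x \right)}}{3} + 8 A C^{2} x^{2} \sin^{2}{\left(t x \right)} + \frac{2 B^{3} t^{2} e^{3 t x}}{3} + \frac{2 B^{2} C t^{2} e^{2 t x} \sin{\left(t x \right)}}{3} - \frac{2 B C^{2} t^{2} e^{t x} \sin^{2}{\left(t x \right)}}{3} - \frac{2 C^{3} t^{2} \sin^{3}{\left(t x \right)}}{3}
  -3·u^2·u_tt = - 3 A^{2} B x^{10} e^{t x} + 3 A^{2} C x^{10} \sin{\left(t x \right)} - 6 A B^{2} x^{6} e^{2 t x} + 6 A C^{2} x^{6} \sin^{2}{\left(t x \right)} - 3 B^{3} x^{2} e^{3 t x} - 3 B^{2} C x^{2} e^{2 t x} \sin{\left(t x \right)} + 3 B C^{2} x^{2} e^{t x} \sin^{2}{\left(t x \right)} + 3 C^{3} x^{2} \sin^{3}{\left(t x \right)}
Sum these and collect like terms in the independent variables.
This must equal f(x, t) identically; expanded, f = \frac{16 t^{2} x^{8} e^{t x}}{3} + \frac{8 t^{2} x^{8} \sin{\left(t x \right)}}{3} - \frac{32 t^{2} x^{4} e^{2 t x}}{3} + \frac{8 t^{2} x^{4} \sin^{2}{\left(t x \right)}}{3} + \frac{16 t^{2} e^{3 t x}}{3} - \frac{8 t^{2} e^{2 t x} \sin{\left(t x \right)}}{3} - \frac{4 t^{2} e^{t x} \sin^{2}{\left(t x \right)}}{3} + \frac{2 t^{2} \sin^{3}{\left(t x \right)}}{3} + 24 t x^{8} e^{t x} - 12 t x^{8} \cos{\left(t x \right)} - 48 t x^{4} e^{2 t x} + 24 t x^{4} e^{t x} \sin{\left(t x \right)} + 24 t x^{4} e^{t x} \cos{\left(t x \right)} - 12 t x^{4} \sin{\left(t x \right)} \cos{\left(t x \right)} + 24 t e^{3 t x} - 24 t e^{2 t x} \sin{\left(t x \right)} - 12 t e^{2 t x} \cos{\left(t x \right)} + 6 t e^{t x} \sin^{2}{\left(t x \right)} + 12 t e^{t x} \sin{\left(t x \right)} \cos{\left(t x \right)} - 3 t \sin^{2}{\left(t x \right)} \cos{\left(t x \right)} - 96 x^{11} - 24 x^{10} e^{t x} - 12 x^{10} \sin{\left(t x \right)} - 64 x^{10} + 192 x^{7} e^{t x} - 96 x^{7} \sin{\left(t x \right)} + 48 x^{6} e^{2 t x} + 128 x^{6} e^{t x} - 12 x^{6} \sin^{2}{\left(t x \right)} - 64 x^{6} \sin{\left(t x \right)} - 96 x^{3} e^{2 t x} + 96 x^{3} e^{t x} \sin{\left(t x \right)} - 24 x^{3} \sin^{2}{\left(t x \right)} - 24 x^{2} e^{3 t x} + 12 x^{2} e^{2 t x} \sin{\left(t x \right)} - 64 x^{2} e^{2 t x} + 6 x^{2} e^{t x} \sin^{2}{\left(t x \right)} + 64 x^{2} e^{t x} \sin{\left(t x \right)} - 3 x^{2} \sin^{3}{\left(t x \right)} - 16 x^{2} \sin^{2}{\left(t x \right)}.
Matching coefficients of the independent functions:
(each divided by its leading coefficient; functions giving the same equation are listed together)
  [x^{10}, x^{11}]:  A^{3} + 8 = 0
  [t e^{3 t x}, t^{2} e^{3 t x}, x^{2} e^{3 t x}]:  B^{3} - 8 = 0
  [t^{2} \sin^{3}{\left(t x \right)}, x^{2} \sin^{3}{\left(t x \right)}, t \sin^{2}{\left(t x \right)} \cos{\left(t x \right)}]:  C^{3} + 1 = 0
  [x^{2} e^{2 t x}, x^{3} e^{2 t x}, x^{6} e^{2 t x}, …]:  A B^{2} + 8 = 0
  [x^{2} \sin^{2}{\left(t x \right)}, x^{3} \sin^{2}{\left(t x \right)}, x^{6} \sin^{2}{\left(t x \right)}, …]:  A C^{2} + 2 = 0
  [x^{6} e^{t x}, x^{7} e^{t x}, x^{10} e^{t x}, …]:  A^{2} B - 8 = 0
  [x^{6} \sin{\left(t x \right)}, x^{7} \sin{\left(t x \right)}, x^{10} \sin{\left(t x \right)}, …]:  A^{2} C + 4 = 0
  [t e^{t x} \sin^{2}{\left(t x \right)}, t^{2} e^{t x} \sin^{2}{\left(t x \right)}, x^{2} e^{t x} \sin^{2}{\left(t x \right)}, …]:  B C^{2} - 2 = 0
  [t e^{2 t x} \sin{\left(t x \right)}, t e^{2 t x} \cos{\left(t x \right)}, t^{2} e^{2 t x} \sin{\left(t x \right)}, …]:  B^{2} C + 4 = 0
  [x^{2} e^{t x} \sin{\left(t x \right)}, x^{3} e^{t x} \sin{\left(t x \right)}, t x^{4} e^{t x} \sin{\left(t x \right)}, …]:  A B C - 4 = 0
Solving: A = -2, B = 2, C = -1.
Check against the point condition:
  u(0, 0) = 2  ⟹  B = 2  ✓
Hence u(x, t) = - 2 x^{4} + 2 e^{t x} - \sin{\left(t x \right)}.

Answer: u(x, t) = - 2 x^{4} + 2 e^{t x} - \sin{\left(t x \right)}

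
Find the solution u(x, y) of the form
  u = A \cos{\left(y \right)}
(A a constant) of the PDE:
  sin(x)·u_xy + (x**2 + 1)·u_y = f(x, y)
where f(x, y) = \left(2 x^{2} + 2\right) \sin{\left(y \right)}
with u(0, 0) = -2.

Answer: u(x, y) = - 2 \cos{\left(y \right)}

Derivation:
Substitute the ansatz u = A \cos{\left(y \right)} into the left-hand side.
Derivatives of the ansatz:
  u_xy = 0
  u_y = - A \sin{\left(y \right)}
Term by term:
  sin(x)·u_xy = 0
  (x**2 + 1)·u_y = - A x^{2} \sin{\left(y \right)} - A \sin{\left(y \right)}
So the left-hand side equals
  - A x^{2} \sin{\left(y \right)} - A \sin{\left(y \right)}
This must equal f(x, y) identically; expanded, f = 2 x^{2} \sin{\left(y \right)} + 2 \sin{\left(y \right)}.
Matching coefficients of the independent functions:
  [x^{2} \sin{\left(y \right)}, \sin{\left(y \right)}]:  - A = 2
Solving: A = -2.
Check against the point condition:
  u(0, 0) = -2  ⟹  A = -2  ✓
Hence u(x, y) = - 2 \cos{\left(y \right)}.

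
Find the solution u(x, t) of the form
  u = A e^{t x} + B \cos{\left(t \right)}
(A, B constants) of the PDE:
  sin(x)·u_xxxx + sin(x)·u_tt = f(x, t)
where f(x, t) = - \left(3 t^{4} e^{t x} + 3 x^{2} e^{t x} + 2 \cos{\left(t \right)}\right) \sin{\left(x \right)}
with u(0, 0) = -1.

Substitute the ansatz u = A e^{t x} + B \cos{\left(t \right)} into the left-hand side.
Derivatives of the ansatz:
  u_xxxx = A t^{4} e^{t x}
  u_tt = A x^{2} e^{t x} - B \cos{\left(t \right)}
Term by term:
  sin(x)·u_xxxx = A t^{4} e^{t x} \sin{\left(x \right)}
  sin(x)·u_tt = A x^{2} e^{t x} \sin{\left(x \right)} - B \sin{\left(x \right)} \cos{\left(t \right)}
So the left-hand side equals
  A t^{4} e^{t x} \sin{\left(x \right)} + A x^{2} e^{t x} \sin{\left(x \right)} - B \sin{\left(x \right)} \cos{\left(t \right)}
This must equal f(x, t) identically; expanded, f = - 3 t^{4} e^{t x} \sin{\left(x \right)} - 3 x^{2} e^{t x} \sin{\left(x \right)} - 2 \sin{\left(x \right)} \cos{\left(t \right)}.
Matching coefficients of the independent functions:
  [\sin{\left(x \right)} \cos{\left(t \right)}]:  - B = -2
  [t^{4} e^{t x} \sin{\left(x \right)}, x^{2} e^{t x} \sin{\left(x \right)}]:  A = -3
Solving: A = -3, B = 2.
Check against the point condition:
  u(0, 0) = -1  ⟹  A + B = -1  ✓
Hence u(x, t) = - 3 e^{t x} + 2 \cos{\left(t \right)}.

Answer: u(x, t) = - 3 e^{t x} + 2 \cos{\left(t \right)}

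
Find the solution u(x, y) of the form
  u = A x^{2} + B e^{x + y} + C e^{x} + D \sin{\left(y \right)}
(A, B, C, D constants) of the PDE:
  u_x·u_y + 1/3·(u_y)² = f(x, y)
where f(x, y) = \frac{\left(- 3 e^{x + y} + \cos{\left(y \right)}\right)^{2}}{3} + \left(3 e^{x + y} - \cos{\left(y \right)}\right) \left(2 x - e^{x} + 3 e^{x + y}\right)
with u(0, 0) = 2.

Substitute the ansatz u = A x^{2} + B e^{x + y} + C e^{x} + D \sin{\left(y \right)} into the left-hand side.
Derivatives of the ansatz:
  u_x = 2 A x + B e^{x} e^{y} + C e^{x}
  u_y = B e^{x} e^{y} + D \cos{\left(y \right)}
Term by term:
  u_x·u_y = 2 A B x e^{x} e^{y} + 2 A D x \cos{\left(y \right)} + B^{2} e^{2 x} e^{2 y} + B C e^{2 x} e^{y} + B D e^{x} e^{y} \cos{\left(y \right)} + C D e^{x} \cos{\left(y \right)}
  1/3·(u_y)² = \frac{B^{2} e^{2 x} e^{2 y}}{3} + \frac{2 B D e^{x} e^{y} \cos{\left(y \right)}}{3} + \frac{D^{2} \cos^{2}{\left(y \right)}}{3}
So the left-hand side equals
  2 A B x e^{x} e^{y} + 2 A D x \cos{\left(y \right)} + \frac{4 B^{2} e^{2 x} e^{2 y}}{3} + B C e^{2 x} e^{y} + \frac{5 B D e^{x} e^{y} \cos{\left(y \right)}}{3} + C D e^{x} \cos{\left(y \right)} + \frac{D^{2} \cos^{2}{\left(y \right)}}{3}
This must equal f(x, y) identically; expanded, f = 6 x e^{x} e^{y} - 2 x \cos{\left(y \right)} + 12 e^{2 x} e^{2 y} - 3 e^{2 x} e^{y} - 5 e^{x} e^{y} \cos{\left(y \right)} + e^{x} \cos{\left(y \right)} + \frac{\cos^{2}{\left(y \right)}}{3}.
Matching coefficients of the independent functions:
  [x \cos{\left(y \right)}]:  2 A D = -2
  [e^{x} \cos{\left(y \right)}]:  C D = 1
  [e^{2 x} e^{y}]:  B C = -3
  [e^{2 x} e^{2 y}]:  \frac{4 B^{2}}{3} = 12
  [x e^{x} e^{y}]:  2 A B = 6
  [e^{x} e^{y} \cos{\left(y \right)}]:  \frac{5 B D}{3} = -5
  [\cos^{2}{\left(y \right)}]:  \frac{D^{2}}{3} = \frac{1}{3}
These equations allow (A, B, C, D) = (-1, -3, 1, 1) or (1, 3, -1, -1).
Impose the point condition(s):
  u(0, 0) = 2  ⟹  B + C = 2
Only A = 1, B = 3, C = -1, D = -1 satisfies everything.
Hence u(x, y) = x^{2} - e^{x} + 3 e^{x + y} - \sin{\left(y \right)}.

Answer: u(x, y) = x^{2} - e^{x} + 3 e^{x + y} - \sin{\left(y \right)}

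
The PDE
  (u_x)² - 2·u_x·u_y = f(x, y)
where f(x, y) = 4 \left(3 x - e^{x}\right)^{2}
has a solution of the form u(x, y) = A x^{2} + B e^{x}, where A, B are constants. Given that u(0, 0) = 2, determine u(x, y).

Substitute the ansatz u = A x^{2} + B e^{x} into the left-hand side.
Derivatives of the ansatz:
  u_x = 2 A x + B e^{x}
  u_y = 0
Term by term:
  (u_x)² = 4 A^{2} x^{2} + 4 A B x e^{x} + B^{2} e^{2 x}
  -2·u_x·u_y = 0
So the left-hand side equals
  4 A^{2} x^{2} + 4 A B x e^{x} + B^{2} e^{2 x}
This must equal f(x, y) identically; expanded, f = 36 x^{2} - 24 x e^{x} + 4 e^{2 x}.
Matching coefficients of the independent functions:
  [x^{2}]:  4 A^{2} = 36
  [x e^{x}]:  4 A B = -24
  [e^{2 x}]:  B^{2} = 4
These equations allow (A, B) = (-3, 2) or (3, -2).
Impose the point condition(s):
  u(0, 0) = 2  ⟹  B = 2
Only A = -3, B = 2 satisfies everything.
Hence u(x, y) = - 3 x^{2} + 2 e^{x}.

Answer: u(x, y) = - 3 x^{2} + 2 e^{x}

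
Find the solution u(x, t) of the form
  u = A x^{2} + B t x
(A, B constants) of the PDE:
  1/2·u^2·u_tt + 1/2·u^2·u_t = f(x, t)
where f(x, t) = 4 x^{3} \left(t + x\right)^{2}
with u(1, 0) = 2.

Substitute the ansatz u = A x^{2} + B t x into the left-hand side.
Derivatives of the ansatz:
  u_tt = 0
  u_t = B x
Term by term:
  1/2·u^2·u_tt = 0
  1/2·u^2·u_t = \frac{A^{2} B x^{5}}{2} + A B^{2} t x^{4} + \frac{B^{3} t^{2} x^{3}}{2}
So the left-hand side equals
  \frac{A^{2} B x^{5}}{2} + A B^{2} t x^{4} + \frac{B^{3} t^{2} x^{3}}{2}
This must equal f(x, t) identically; expanded, f = 4 t^{2} x^{3} + 8 t x^{4} + 4 x^{5}.
Matching coefficients of the independent functions:
  [x^{5}]:  \frac{A^{2} B}{2} = 4
  [t x^{4}]:  A B^{2} = 8
  [t^{2} x^{3}]:  \frac{B^{3}}{2} = 4
Solving: A = 2, B = 2.
Check against the point condition:
  u(1, 0) = 2  ⟹  A = 2  ✓
Hence u(x, t) = 2 t x + 2 x^{2}.

Answer: u(x, t) = 2 t x + 2 x^{2}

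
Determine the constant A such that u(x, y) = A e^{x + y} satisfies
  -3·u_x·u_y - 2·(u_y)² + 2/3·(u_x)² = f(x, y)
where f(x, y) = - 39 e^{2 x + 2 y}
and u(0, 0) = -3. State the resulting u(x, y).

Substitute the ansatz u = A e^{x + y} into the left-hand side.
Derivatives of the ansatz:
  u_x = A e^{x} e^{y}
  u_y = A e^{x} e^{y}
Term by term:
  -3·u_x·u_y = - 3 A^{2} e^{2 x} e^{2 y}
  -2·(u_y)² = - 2 A^{2} e^{2 x} e^{2 y}
  2/3·(u_x)² = \frac{2 A^{2} e^{2 x} e^{2 y}}{3}
So the left-hand side equals
  - \frac{13 A^{2} e^{2 x} e^{2 y}}{3}
This must equal f(x, y) identically; expanded, f = - 39 e^{2 x} e^{2 y}.
Matching coefficients of the independent functions:
  [e^{2 x} e^{2 y}]:  - \frac{13 A^{2}}{3} = -39
These equations allow (A) = (-3) or (3).
Impose the point condition(s):
  u(0, 0) = -3  ⟹  A = -3
Only A = -3 satisfies everything.
Hence u(x, y) = - 3 e^{x + y}.

Answer: u(x, y) = - 3 e^{x + y}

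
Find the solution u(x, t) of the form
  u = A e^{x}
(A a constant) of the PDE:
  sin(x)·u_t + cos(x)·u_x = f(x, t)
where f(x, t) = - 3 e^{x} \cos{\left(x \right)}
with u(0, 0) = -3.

Substitute the ansatz u = A e^{x} into the left-hand side.
Derivatives of the ansatz:
  u_t = 0
  u_x = A e^{x}
Term by term:
  sin(x)·u_t = 0
  cos(x)·u_x = A e^{x} \cos{\left(x \right)}
So the left-hand side equals
  A e^{x} \cos{\left(x \right)}
This must equal f(x, t) = - 3 e^{x} \cos{\left(x \right)} identically.
Matching coefficients of the independent functions:
  [e^{x} \cos{\left(x \right)}]:  A = -3
Solving: A = -3.
Check against the point condition:
  u(0, 0) = -3  ⟹  A = -3  ✓
Hence u(x, t) = - 3 e^{x}.

Answer: u(x, t) = - 3 e^{x}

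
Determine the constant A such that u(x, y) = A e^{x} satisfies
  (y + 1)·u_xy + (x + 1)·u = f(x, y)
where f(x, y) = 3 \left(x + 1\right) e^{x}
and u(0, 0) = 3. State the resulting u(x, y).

Substitute the ansatz u = A e^{x} into the left-hand side.
Derivatives of the ansatz:
  u_xy = 0
Term by term:
  (y + 1)·u_xy = 0
  (x + 1)·u = A x e^{x} + A e^{x}
So the left-hand side equals
  A x e^{x} + A e^{x}
This must equal f(x, y) identically; expanded, f = 3 x e^{x} + 3 e^{x}.
Matching coefficients of the independent functions:
  [x e^{x}, e^{x}]:  A = 3
Solving: A = 3.
Check against the point condition:
  u(0, 0) = 3  ⟹  A = 3  ✓
Hence u(x, y) = 3 e^{x}.

Answer: u(x, y) = 3 e^{x}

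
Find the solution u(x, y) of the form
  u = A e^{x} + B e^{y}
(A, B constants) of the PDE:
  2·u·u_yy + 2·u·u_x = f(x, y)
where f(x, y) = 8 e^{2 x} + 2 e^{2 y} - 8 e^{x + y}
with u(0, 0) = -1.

Substitute the ansatz u = A e^{x} + B e^{y} into the left-hand side.
Derivatives of the ansatz:
  u_yy = B e^{y}
  u_x = A e^{x}
Term by term:
  2·u·u_yy = 2 A B e^{x} e^{y} + 2 B^{2} e^{2 y}
  2·u·u_x = 2 A^{2} e^{2 x} + 2 A B e^{x} e^{y}
So the left-hand side equals
  2 A^{2} e^{2 x} + 4 A B e^{x} e^{y} + 2 B^{2} e^{2 y}
This must equal f(x, y) identically; expanded, f = 8 e^{2 x} - 8 e^{x} e^{y} + 2 e^{2 y}.
Matching coefficients of the independent functions:
  [e^{x} e^{y}]:  4 A B = -8
  [e^{2 x}]:  2 A^{2} = 8
  [e^{2 y}]:  2 B^{2} = 2
These equations allow (A, B) = (-2, 1) or (2, -1).
Impose the point condition(s):
  u(0, 0) = -1  ⟹  A + B = -1
Only A = -2, B = 1 satisfies everything.
Hence u(x, y) = - 2 e^{x} + e^{y}.

Answer: u(x, y) = - 2 e^{x} + e^{y}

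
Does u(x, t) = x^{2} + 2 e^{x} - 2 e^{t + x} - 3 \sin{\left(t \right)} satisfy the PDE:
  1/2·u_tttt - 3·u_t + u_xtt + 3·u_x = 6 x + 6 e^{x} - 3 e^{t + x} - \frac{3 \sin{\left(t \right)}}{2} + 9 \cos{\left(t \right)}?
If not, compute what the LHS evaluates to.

Evaluate each term of the left-hand side for u = x^{2} + 2 e^{x} - 2 e^{t + x} - 3 \sin{\left(t \right)}.
Derivatives:
  u_tttt = - 2 e^{t} e^{x} - 3 \sin{\left(t \right)}
  u_t = - 2 e^{t} e^{x} - 3 \cos{\left(t \right)}
  u_xtt = - 2 e^{t} e^{x}
  u_x = 2 x - 2 e^{t} e^{x} + 2 e^{x}
Terms:
  1/2·u_tttt = - e^{t + x} - \frac{3 \sin{\left(t \right)}}{2}
  -3·u_t = 6 e^{t + x} + 9 \cos{\left(t \right)}
  u_xtt = - 2 e^{t + x}
  3·u_x = 6 x + 6 e^{x} - 6 e^{t + x}
Sum: LHS = 6 x + 6 e^{x} - 3 e^{t + x} - \frac{3 \sin{\left(t \right)}}{2} + 9 \cos{\left(t \right)}
This is exactly the given right-hand side, so u is a solution.

Answer: Yes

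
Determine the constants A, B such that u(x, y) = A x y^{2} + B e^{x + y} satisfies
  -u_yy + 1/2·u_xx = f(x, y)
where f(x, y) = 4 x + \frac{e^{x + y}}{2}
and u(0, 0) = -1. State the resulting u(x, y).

Substitute the ansatz u = A x y^{2} + B e^{x + y} into the left-hand side.
Derivatives of the ansatz:
  u_yy = 2 A x + B e^{x} e^{y}
  u_xx = B e^{x} e^{y}
Term by term:
  -u_yy = - 2 A x - B e^{x} e^{y}
  1/2·u_xx = \frac{B e^{x} e^{y}}{2}
So the left-hand side equals
  - 2 A x - \frac{B e^{x} e^{y}}{2}
This must equal f(x, y) identically; expanded, f = 4 x + \frac{e^{x} e^{y}}{2}.
Matching coefficients of the independent functions:
  [x]:  - 2 A = 4
  [e^{x} e^{y}]:  - \frac{B}{2} = \frac{1}{2}
Solving: A = -2, B = -1.
Check against the point condition:
  u(0, 0) = -1  ⟹  B = -1  ✓
Hence u(x, y) = - 2 x y^{2} - e^{x + y}.

Answer: u(x, y) = - 2 x y^{2} - e^{x + y}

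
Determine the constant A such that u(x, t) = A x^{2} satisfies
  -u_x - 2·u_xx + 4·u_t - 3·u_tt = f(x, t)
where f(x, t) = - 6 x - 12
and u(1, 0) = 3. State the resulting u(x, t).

Substitute the ansatz u = A x^{2} into the left-hand side.
Derivatives of the ansatz:
  u_x = 2 A x
  u_xx = 2 A
  u_t = 0
  u_tt = 0
Term by term:
  -u_x = - 2 A x
  -2·u_xx = - 4 A
  4·u_t = 0
  -3·u_tt = 0
So the left-hand side equals
  - 2 A x - 4 A
This must equal f(x, t) = - 6 x - 12 identically.
Matching coefficients of the independent functions:
  [constant term]:  - 4 A = -12
  [x]:  - 2 A = -6
Solving: A = 3.
Check against the point condition:
  u(1, 0) = 3  ⟹  A = 3  ✓
Hence u(x, t) = 3 x^{2}.

Answer: u(x, t) = 3 x^{2}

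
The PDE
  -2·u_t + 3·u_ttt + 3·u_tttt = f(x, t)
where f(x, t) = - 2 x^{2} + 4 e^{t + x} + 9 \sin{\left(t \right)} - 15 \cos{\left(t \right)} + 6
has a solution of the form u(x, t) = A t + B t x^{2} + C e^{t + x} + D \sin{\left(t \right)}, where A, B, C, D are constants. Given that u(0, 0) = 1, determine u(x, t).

Substitute the ansatz u = A t + B t x^{2} + C e^{t + x} + D \sin{\left(t \right)} into the left-hand side.
Derivatives of the ansatz:
  u_t = A + B x^{2} + C e^{t} e^{x} + D \cos{\left(t \right)}
  u_ttt = C e^{t} e^{x} - D \cos{\left(t \right)}
  u_tttt = C e^{t} e^{x} + D \sin{\left(t \right)}
Term by term:
  -2·u_t = - 2 A - 2 B x^{2} - 2 C e^{t} e^{x} - 2 D \cos{\left(t \right)}
  3·u_ttt = 3 C e^{t} e^{x} - 3 D \cos{\left(t \right)}
  3·u_tttt = 3 C e^{t} e^{x} + 3 D \sin{\left(t \right)}
So the left-hand side equals
  - 2 A - 2 B x^{2} + 4 C e^{t} e^{x} + 3 D \sin{\left(t \right)} - 5 D \cos{\left(t \right)}
This must equal f(x, t) identically; expanded, f = - 2 x^{2} + 4 e^{t} e^{x} + 9 \sin{\left(t \right)} - 15 \cos{\left(t \right)} + 6.
Matching coefficients of the independent functions:
  [constant term]:  - 2 A = 6
  [x^{2}]:  - 2 B = -2
  [e^{t} e^{x}]:  4 C = 4
  [\sin{\left(t \right)}]:  3 D = 9
  [\cos{\left(t \right)}]:  - 5 D = -15
Solving: A = -3, B = 1, C = 1, D = 3.
Check against the point condition:
  u(0, 0) = 1  ⟹  C = 1  ✓
Hence u(x, t) = t x^{2} - 3 t + e^{t + x} + 3 \sin{\left(t \right)}.

Answer: u(x, t) = t x^{2} - 3 t + e^{t + x} + 3 \sin{\left(t \right)}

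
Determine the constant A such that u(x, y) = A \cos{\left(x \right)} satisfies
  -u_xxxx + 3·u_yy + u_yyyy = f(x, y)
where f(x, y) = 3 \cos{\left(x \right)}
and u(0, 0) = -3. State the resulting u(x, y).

Substitute the ansatz u = A \cos{\left(x \right)} into the left-hand side.
Derivatives of the ansatz:
  u_xxxx = A \cos{\left(x \right)}
  u_yy = 0
  u_yyyy = 0
Term by term:
  -u_xxxx = - A \cos{\left(x \right)}
  3·u_yy = 0
  u_yyyy = 0
So the left-hand side equals
  - A \cos{\left(x \right)}
This must equal f(x, y) = 3 \cos{\left(x \right)} identically.
Matching coefficients of the independent functions:
  [\cos{\left(x \right)}]:  - A = 3
Solving: A = -3.
Check against the point condition:
  u(0, 0) = -3  ⟹  A = -3  ✓
Hence u(x, y) = - 3 \cos{\left(x \right)}.

Answer: u(x, y) = - 3 \cos{\left(x \right)}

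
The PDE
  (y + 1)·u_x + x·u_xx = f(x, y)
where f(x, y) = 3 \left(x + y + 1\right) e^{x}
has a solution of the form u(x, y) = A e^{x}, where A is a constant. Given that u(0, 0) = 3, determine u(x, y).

Answer: u(x, y) = 3 e^{x}

Derivation:
Substitute the ansatz u = A e^{x} into the left-hand side.
Derivatives of the ansatz:
  u_x = A e^{x}
  u_xx = A e^{x}
Term by term:
  (y + 1)·u_x = A y e^{x} + A e^{x}
  x·u_xx = A x e^{x}
So the left-hand side equals
  A x e^{x} + A y e^{x} + A e^{x}
This must equal f(x, y) identically; expanded, f = 3 x e^{x} + 3 y e^{x} + 3 e^{x}.
Matching coefficients of the independent functions:
  [x e^{x}, y e^{x}, e^{x}]:  A = 3
Solving: A = 3.
Check against the point condition:
  u(0, 0) = 3  ⟹  A = 3  ✓
Hence u(x, y) = 3 e^{x}.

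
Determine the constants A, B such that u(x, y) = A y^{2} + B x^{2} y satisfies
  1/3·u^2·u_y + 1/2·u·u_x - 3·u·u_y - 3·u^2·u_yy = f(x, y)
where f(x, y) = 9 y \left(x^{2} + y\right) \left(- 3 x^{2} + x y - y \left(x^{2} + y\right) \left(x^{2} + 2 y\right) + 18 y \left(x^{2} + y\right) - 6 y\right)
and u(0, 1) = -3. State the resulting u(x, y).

Substitute the ansatz u = A y^{2} + B x^{2} y into the left-hand side.
Derivatives of the ansatz:
  u_y = 2 A y + B x^{2}
  u_x = 2 B x y
  u_yy = 2 A
Term by term:
  1/3·u^2·u_y = \frac{2 A^{3} y^{5}}{3} + \frac{5 A^{2} B x^{2} y^{4}}{3} + \frac{4 A B^{2} x^{4} y^{3}}{3} + \frac{B^{3} x^{6} y^{2}}{3}
  1/2·u·u_x = A B x y^{3} + B^{2} x^{3} y^{2}
  -3·u·u_y = - 6 A^{2} y^{3} - 9 A B x^{2} y^{2} - 3 B^{2} x^{4} y
  -3·u^2·u_yy = - 6 A^{3} y^{4} - 12 A^{2} B x^{2} y^{3} - 6 A B^{2} x^{4} y^{2}
So the left-hand side equals
  \frac{2 A^{3} y^{5}}{3} - 6 A^{3} y^{4} + \frac{5 A^{2} B x^{2} y^{4}}{3} - 12 A^{2} B x^{2} y^{3} - 6 A^{2} y^{3} + \frac{4 A B^{2} x^{4} y^{3}}{3} - 6 A B^{2} x^{4} y^{2} - 9 A B x^{2} y^{2} + A B x y^{3} + \frac{B^{3} x^{6} y^{2}}{3} - 3 B^{2} x^{4} y + B^{2} x^{3} y^{2}
This must equal f(x, y) identically; expanded, f = - 9 x^{6} y^{2} - 36 x^{4} y^{3} + 162 x^{4} y^{2} - 27 x^{4} y + 9 x^{3} y^{2} - 45 x^{2} y^{4} + 324 x^{2} y^{3} - 81 x^{2} y^{2} + 9 x y^{3} - 18 y^{5} + 162 y^{4} - 54 y^{3}.
Matching coefficients of the independent functions:
  [y^{3}]:  - 6 A^{2} = -54
  [y^{4}]:  - 6 A^{3} = 162
  [y^{5}]:  \frac{2 A^{3}}{3} = -18
  [x y^{3}]:  A B = 9
  [x^{2} y^{2}]:  - 9 A B = -81
  [x^{2} y^{3}]:  - 12 A^{2} B = 324
  [x^{2} y^{4}]:  \frac{5 A^{2} B}{3} = -45
  [x^{3} y^{2}]:  B^{2} = 9
  [x^{4} y]:  - 3 B^{2} = -27
  [x^{4} y^{2}]:  - 6 A B^{2} = 162
  [x^{4} y^{3}]:  \frac{4 A B^{2}}{3} = -36
  [x^{6} y^{2}]:  \frac{B^{3}}{3} = -9
Solving: A = -3, B = -3.
Check against the point condition:
  u(0, 1) = -3  ⟹  A = -3  ✓
Hence u(x, y) = - 3 x^{2} y - 3 y^{2}.

Answer: u(x, y) = - 3 x^{2} y - 3 y^{2}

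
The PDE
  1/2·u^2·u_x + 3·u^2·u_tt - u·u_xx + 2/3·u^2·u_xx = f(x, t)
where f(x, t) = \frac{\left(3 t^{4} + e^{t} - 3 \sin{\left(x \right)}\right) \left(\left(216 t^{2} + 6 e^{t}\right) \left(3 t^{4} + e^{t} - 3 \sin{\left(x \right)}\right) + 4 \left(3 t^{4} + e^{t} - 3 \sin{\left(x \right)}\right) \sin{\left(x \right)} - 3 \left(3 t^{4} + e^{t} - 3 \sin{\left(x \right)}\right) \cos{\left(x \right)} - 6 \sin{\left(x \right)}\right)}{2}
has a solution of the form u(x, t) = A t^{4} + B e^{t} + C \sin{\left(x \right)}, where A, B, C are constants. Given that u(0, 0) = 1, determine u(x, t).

Answer: u(x, t) = 3 t^{4} + e^{t} - 3 \sin{\left(x \right)}

Derivation:
Substitute the ansatz u = A t^{4} + B e^{t} + C \sin{\left(x \right)} into the left-hand side.
Derivatives of the ansatz:
  u_x = C \cos{\left(x \right)}
  u_tt = 12 A t^{2} + B e^{t}
  u_xx = - C \sin{\left(x \right)}
Term by term:
  1/2·u^2·u_x = \frac{A^{2} C t^{8} \cos{\left(x \right)}}{2} + A B C t^{4} e^{t} \cos{\left(x \right)} + A C^{2} t^{4} \sin{\left(x \right)} \cos{\left(x \right)} + \frac{B^{2} C e^{2 t} \cos{\left(x \right)}}{2} + B C^{2} e^{t} \sin{\left(x \right)} \cos{\left(x \right)} + \frac{C^{3} \sin^{2}{\left(x \right)} \cos{\left(x \right)}}{2}
  3·u^2·u_tt = 36 A^{3} t^{10} + 3 A^{2} B t^{8} e^{t} + 72 A^{2} B t^{6} e^{t} + 72 A^{2} C t^{6} \sin{\left(x \right)} + 6 A B^{2} t^{4} e^{2 t} + 36 A B^{2} t^{2} e^{2 t} + 6 A B C t^{4} e^{t} \sin{\left(x \right)} + 72 A B C t^{2} e^{t} \sin{\left(x \right)} + 36 A C^{2} t^{2} \sin^{2}{\left(x \right)} + 3 B^{3} e^{3 t} + 6 B^{2} C e^{2 t} \sin{\left(x \right)} + 3 B C^{2} e^{t} \sin^{2}{\left(x \right)}
  -u·u_xx = A C t^{4} \sin{\left(x \right)} + B C e^{t} \sin{\left(x \right)} + C^{2} \sin^{2}{\left(x \right)}
  2/3·u^2·u_xx = - \frac{2 A^{2} C t^{8} \sin{\left(x \right)}}{3} - \frac{4 A B C t^{4} e^{t} \sin{\left(x \right)}}{3} - \frac{4 A C^{2} t^{4} \sin^{2}{\left(x \right)}}{3} - \frac{2 B^{2} C e^{2 t} \sin{\left(x \right)}}{3} - \frac{4 B C^{2} e^{t} \sin^{2}{\left(x \right)}}{3} - \frac{2 C^{3} \sin^{3}{\left(x \right)}}{3}
So the left-hand side equals
  36 A^{3} t^{10} + 3 A^{2} B t^{8} e^{t} + 72 A^{2} B t^{6} e^{t} - \frac{2 A^{2} C t^{8} \sin{\left(x \right)}}{3} + \frac{A^{2} C t^{8} \cos{\left(x \right)}}{2} + 72 A^{2} C t^{6} \sin{\left(x \right)} + 6 A B^{2} t^{4} e^{2 t} + 36 A B^{2} t^{2} e^{2 t} + \frac{14 A B C t^{4} e^{t} \sin{\left(x \right)}}{3} + A B C t^{4} e^{t} \cos{\left(x \right)} + 72 A B C t^{2} e^{t} \sin{\left(x \right)} - \frac{4 A C^{2} t^{4} \sin^{2}{\left(x \right)}}{3} + A C^{2} t^{4} \sin{\left(x \right)} \cos{\left(x \right)} + 36 A C^{2} t^{2} \sin^{2}{\left(x \right)} + A C t^{4} \sin{\left(x \right)} + 3 B^{3} e^{3 t} + \frac{16 B^{2} C e^{2 t} \sin{\left(x \right)}}{3} + \frac{B^{2} C e^{2 t} \cos{\left(x \right)}}{2} + \frac{5 B C^{2} e^{t} \sin^{2}{\left(x \right)}}{3} + B C^{2} e^{t} \sin{\left(x \right)} \cos{\left(x \right)} + B C e^{t} \sin{\left(x \right)} - \frac{2 C^{3} \sin^{3}{\left(x \right)}}{3} + \frac{C^{3} \sin^{2}{\left(x \right)} \cos{\left(x \right)}}{2} + C^{2} \sin^{2}{\left(x \right)}
This must equal f(x, t) identically; expanded, f = 972 t^{10} + 27 t^{8} e^{t} + 18 t^{8} \sin{\left(x \right)} - \frac{27 t^{8} \cos{\left(x \right)}}{2} + 648 t^{6} e^{t} - 1944 t^{6} \sin{\left(x \right)} + 18 t^{4} e^{2 t} - 42 t^{4} e^{t} \sin{\left(x \right)} - 9 t^{4} e^{t} \cos{\left(x \right)} - 36 t^{4} \sin^{2}{\left(x \right)} + 27 t^{4} \sin{\left(x \right)} \cos{\left(x \right)} - 9 t^{4} \sin{\left(x \right)} + 108 t^{2} e^{2 t} - 648 t^{2} e^{t} \sin{\left(x \right)} + 972 t^{2} \sin^{2}{\left(x \right)} + 3 e^{3 t} - 16 e^{2 t} \sin{\left(x \right)} - \frac{3 e^{2 t} \cos{\left(x \right)}}{2} + 15 e^{t} \sin^{2}{\left(x \right)} + 9 e^{t} \sin{\left(x \right)} \cos{\left(x \right)} - 3 e^{t} \sin{\left(x \right)} + 18 \sin^{3}{\left(x \right)} - \frac{27 \sin^{2}{\left(x \right)} \cos{\left(x \right)}}{2} + 9 \sin^{2}{\left(x \right)}.
Matching coefficients of the independent functions:
(each divided by its leading coefficient; functions giving the same equation are listed together)
  [t^{10}]:  A^{3} - 27 = 0
  [t^{2} e^{2 t}, t^{4} e^{2 t}]:  A B^{2} - 3 = 0
  [t^{2} \sin^{2}{\left(x \right)}, t^{4} \sin^{2}{\left(x \right)}, t^{4} \sin{\left(x \right)} \cos{\left(x \right)}]:  A C^{2} - 27 = 0
  [t^{4} \sin{\left(x \right)}]:  A C + 9 = 0
  [t^{6} e^{t}, t^{8} e^{t}]:  A^{2} B - 9 = 0
  [t^{6} \sin{\left(x \right)}, t^{8} \sin{\left(x \right)}, t^{8} \cos{\left(x \right)}]:  A^{2} C + 27 = 0
  [e^{t} \sin{\left(x \right)}]:  B C + 3 = 0
  [e^{t} \sin^{2}{\left(x \right)}, e^{t} \sin{\left(x \right)} \cos{\left(x \right)}]:  B C^{2} - 9 = 0
  [e^{2 t} \sin{\left(x \right)}, e^{2 t} \cos{\left(x \right)}]:  B^{2} C + 3 = 0
  [\sin^{2}{\left(x \right)} \cos{\left(x \right)}, \sin^{3}{\left(x \right)}]:  C^{3} + 27 = 0
  [t^{2} e^{t} \sin{\left(x \right)}, t^{4} e^{t} \sin{\left(x \right)}, t^{4} e^{t} \cos{\left(x \right)}]:  A B C + 9 = 0
  [e^{3 t}]:  B^{3} - 1 = 0
  [\sin^{2}{\left(x \right)}]:  C^{2} - 9 = 0
Solving: A = 3, B = 1, C = -3.
Check against the point condition:
  u(0, 0) = 1  ⟹  B = 1  ✓
Hence u(x, t) = 3 t^{4} + e^{t} - 3 \sin{\left(x \right)}.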